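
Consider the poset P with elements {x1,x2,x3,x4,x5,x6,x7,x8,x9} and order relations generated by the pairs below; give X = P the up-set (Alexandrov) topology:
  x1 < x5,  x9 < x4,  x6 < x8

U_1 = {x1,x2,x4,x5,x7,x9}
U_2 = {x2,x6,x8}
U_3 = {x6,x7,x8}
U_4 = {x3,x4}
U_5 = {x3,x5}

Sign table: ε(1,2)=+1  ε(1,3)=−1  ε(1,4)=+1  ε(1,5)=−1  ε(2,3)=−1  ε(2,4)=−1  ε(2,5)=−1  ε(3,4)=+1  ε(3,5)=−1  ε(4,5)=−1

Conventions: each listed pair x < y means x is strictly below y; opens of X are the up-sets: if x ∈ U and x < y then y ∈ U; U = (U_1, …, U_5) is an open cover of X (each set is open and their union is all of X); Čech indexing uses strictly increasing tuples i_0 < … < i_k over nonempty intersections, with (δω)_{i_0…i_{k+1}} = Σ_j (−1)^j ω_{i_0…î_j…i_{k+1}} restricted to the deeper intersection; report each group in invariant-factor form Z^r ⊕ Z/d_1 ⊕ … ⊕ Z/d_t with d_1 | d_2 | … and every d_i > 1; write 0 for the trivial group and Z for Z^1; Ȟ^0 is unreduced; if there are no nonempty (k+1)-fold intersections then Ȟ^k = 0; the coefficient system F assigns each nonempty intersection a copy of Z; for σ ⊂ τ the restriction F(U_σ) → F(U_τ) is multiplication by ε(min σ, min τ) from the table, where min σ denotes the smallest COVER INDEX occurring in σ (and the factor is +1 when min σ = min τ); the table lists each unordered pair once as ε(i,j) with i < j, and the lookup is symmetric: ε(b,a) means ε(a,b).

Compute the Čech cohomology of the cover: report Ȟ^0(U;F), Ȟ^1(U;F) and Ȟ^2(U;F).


cover nerve:
  U12={x2} U13={x7} U14={x4} U15={x5} U23={x6,x8} U45={x3}
C dims 5,6; δ0: rk 4, SNF 1^4
Ȟ^0: (5−4)−0=1 ⇒ Z
Ȟ^1: (6−0)−4=2 ⇒ Z^2
Ȟ^2: (0−0)−0=0 ⇒ 0

Ȟ^0 = Z,  Ȟ^1 = Z^2,  Ȟ^2 = 0


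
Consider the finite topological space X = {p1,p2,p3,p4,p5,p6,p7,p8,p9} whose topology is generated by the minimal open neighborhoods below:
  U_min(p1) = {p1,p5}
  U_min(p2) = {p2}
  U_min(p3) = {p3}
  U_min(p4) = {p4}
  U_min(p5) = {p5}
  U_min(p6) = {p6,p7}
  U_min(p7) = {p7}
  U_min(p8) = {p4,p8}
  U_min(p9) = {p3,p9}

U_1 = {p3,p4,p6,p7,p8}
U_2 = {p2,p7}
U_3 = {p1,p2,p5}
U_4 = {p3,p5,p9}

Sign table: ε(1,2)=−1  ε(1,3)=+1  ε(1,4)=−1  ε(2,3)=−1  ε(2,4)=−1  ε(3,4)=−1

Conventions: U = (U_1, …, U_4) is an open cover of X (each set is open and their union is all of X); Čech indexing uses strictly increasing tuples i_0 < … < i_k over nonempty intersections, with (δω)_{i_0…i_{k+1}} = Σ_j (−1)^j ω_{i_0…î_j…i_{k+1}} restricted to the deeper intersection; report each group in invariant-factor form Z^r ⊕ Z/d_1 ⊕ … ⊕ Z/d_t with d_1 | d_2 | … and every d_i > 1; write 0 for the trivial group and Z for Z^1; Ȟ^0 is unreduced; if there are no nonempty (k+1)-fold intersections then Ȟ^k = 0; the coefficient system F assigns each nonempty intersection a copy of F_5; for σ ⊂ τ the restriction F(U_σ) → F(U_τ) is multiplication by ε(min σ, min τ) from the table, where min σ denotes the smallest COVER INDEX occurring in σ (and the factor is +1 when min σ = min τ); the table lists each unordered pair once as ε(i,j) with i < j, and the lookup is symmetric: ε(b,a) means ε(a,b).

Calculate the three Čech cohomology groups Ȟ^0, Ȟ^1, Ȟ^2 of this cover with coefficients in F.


intersection data:
  U12={p7} U14={p3} U23={p2} U34={p5}
C dims 4,4; δ0: rk_F5 3
Ȟ^0 = (4 − 3) − 0 = 1, so Ȟ^0 ≅ Z/5
Ȟ^1 = (4 − 0) − 3 = 1, so Ȟ^1 ≅ Z/5
Ȟ^2 = (0 − 0) − 0 = 0, so Ȟ^2 ≅ 0

Ȟ^0(U;F) ≅ Z/5; Ȟ^1(U;F) ≅ Z/5; Ȟ^2(U;F) ≅ 0


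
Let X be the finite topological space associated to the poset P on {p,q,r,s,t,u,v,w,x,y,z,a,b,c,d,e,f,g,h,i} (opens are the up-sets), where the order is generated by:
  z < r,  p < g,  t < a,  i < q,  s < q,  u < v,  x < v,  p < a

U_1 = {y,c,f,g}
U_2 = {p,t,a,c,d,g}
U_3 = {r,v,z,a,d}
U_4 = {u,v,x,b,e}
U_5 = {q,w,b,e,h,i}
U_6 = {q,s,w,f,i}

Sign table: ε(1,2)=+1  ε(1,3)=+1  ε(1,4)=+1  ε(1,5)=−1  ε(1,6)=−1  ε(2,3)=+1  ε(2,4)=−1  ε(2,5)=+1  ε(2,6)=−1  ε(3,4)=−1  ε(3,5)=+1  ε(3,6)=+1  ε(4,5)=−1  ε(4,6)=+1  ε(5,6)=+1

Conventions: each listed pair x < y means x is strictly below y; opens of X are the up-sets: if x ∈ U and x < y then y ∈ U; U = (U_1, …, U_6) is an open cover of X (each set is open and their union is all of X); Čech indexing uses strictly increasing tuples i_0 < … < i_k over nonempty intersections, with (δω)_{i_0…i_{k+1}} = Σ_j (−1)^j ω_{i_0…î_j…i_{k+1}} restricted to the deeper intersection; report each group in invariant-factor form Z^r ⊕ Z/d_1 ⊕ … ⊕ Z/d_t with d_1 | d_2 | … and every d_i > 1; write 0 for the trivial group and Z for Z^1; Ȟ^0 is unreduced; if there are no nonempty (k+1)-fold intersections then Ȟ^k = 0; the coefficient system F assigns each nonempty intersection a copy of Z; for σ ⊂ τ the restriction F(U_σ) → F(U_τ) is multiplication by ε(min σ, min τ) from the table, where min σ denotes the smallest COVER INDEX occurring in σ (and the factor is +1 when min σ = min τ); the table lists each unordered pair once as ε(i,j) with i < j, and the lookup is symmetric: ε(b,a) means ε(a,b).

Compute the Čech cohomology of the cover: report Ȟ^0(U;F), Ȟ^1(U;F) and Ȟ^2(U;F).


nerve simplices:
  U12={c,g} U16={f} U23={a,d} U34={v} U45={b,e} U56={q,w,i}
C dims 6,6; δ0: rk 6, SNF 1^5·2
degree 0: 6−6−0 = 0 → Ȟ^0 ≅ 0
degree 1: 6−0−6 = 0 plus torsion [2] → Ȟ^1 ≅ Z/2
degree 2: 0−0−0 = 0 → Ȟ^2 ≅ 0

Ȟ^0 = 0, Ȟ^1 = Z/2, Ȟ^2 = 0


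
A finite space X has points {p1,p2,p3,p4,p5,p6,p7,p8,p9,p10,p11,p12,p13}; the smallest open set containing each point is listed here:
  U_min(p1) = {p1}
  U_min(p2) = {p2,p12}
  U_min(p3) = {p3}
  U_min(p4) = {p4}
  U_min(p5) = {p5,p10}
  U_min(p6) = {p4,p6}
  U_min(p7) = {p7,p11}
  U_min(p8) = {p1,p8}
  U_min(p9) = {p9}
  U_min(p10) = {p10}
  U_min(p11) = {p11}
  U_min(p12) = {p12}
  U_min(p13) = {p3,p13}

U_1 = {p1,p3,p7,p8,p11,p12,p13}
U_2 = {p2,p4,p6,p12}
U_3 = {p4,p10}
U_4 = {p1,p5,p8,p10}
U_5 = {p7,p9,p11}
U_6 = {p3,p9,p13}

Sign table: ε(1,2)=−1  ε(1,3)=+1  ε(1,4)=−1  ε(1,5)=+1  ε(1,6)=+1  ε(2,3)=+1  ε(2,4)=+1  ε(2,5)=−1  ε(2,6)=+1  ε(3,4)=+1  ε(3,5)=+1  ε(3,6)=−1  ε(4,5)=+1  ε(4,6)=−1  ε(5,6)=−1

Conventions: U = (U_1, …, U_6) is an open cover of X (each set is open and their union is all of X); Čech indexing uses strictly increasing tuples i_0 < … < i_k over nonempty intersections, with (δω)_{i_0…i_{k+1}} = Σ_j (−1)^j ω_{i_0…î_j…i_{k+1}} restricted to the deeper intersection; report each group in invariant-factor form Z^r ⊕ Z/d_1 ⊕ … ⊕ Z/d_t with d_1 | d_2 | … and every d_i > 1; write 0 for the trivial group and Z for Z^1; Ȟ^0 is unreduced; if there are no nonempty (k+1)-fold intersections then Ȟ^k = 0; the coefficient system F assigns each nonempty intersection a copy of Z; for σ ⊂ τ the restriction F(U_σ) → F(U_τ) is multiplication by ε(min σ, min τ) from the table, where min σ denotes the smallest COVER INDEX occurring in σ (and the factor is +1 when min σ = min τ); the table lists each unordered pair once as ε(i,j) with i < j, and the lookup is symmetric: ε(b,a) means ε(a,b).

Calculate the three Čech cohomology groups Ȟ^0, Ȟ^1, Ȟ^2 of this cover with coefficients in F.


nerve simplices:
  U12={p12} U14={p1,p8} U15={p7,p11} U16={p3,p13} U23={p4} U34={p10} U56={p9}
C dims 6,7; δ0: rk 6, SNF 1^5·2
degree 0: 6−6−0 = 0 → Ȟ^0 ≅ 0
degree 1: 7−0−6 = 1 plus torsion [2] → Ȟ^1 ≅ Z ⊕ Z/2
degree 2: 0−0−0 = 0 → Ȟ^2 ≅ 0

Ȟ^0 = 0,  Ȟ^1 = Z ⊕ Z/2,  Ȟ^2 = 0


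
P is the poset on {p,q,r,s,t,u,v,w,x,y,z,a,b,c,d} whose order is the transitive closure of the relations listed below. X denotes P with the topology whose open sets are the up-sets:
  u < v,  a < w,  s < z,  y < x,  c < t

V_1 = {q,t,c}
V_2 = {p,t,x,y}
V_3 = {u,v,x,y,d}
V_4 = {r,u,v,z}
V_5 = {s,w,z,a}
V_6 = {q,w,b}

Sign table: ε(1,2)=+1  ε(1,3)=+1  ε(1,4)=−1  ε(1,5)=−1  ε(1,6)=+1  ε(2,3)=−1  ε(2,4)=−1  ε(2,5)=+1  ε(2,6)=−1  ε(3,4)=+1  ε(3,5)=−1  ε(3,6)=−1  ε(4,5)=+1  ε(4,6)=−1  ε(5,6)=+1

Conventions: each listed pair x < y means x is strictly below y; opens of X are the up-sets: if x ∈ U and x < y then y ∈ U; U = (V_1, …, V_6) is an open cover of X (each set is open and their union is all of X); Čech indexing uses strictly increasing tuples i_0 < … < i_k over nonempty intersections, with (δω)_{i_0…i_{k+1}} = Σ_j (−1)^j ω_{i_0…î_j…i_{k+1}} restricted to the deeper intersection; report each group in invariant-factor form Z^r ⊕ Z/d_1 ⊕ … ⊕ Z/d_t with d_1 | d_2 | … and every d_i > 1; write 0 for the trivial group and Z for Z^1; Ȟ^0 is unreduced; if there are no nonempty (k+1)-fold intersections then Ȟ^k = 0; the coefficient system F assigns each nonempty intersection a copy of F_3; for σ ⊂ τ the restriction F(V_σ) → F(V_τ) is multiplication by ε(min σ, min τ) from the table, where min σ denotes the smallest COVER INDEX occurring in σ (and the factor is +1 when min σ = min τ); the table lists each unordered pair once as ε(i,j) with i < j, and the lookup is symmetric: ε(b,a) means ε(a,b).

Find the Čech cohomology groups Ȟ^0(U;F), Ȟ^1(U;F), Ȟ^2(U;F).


nerve simplices:
  V12={t} V16={q} V23={x,y} V34={u,v} V45={z} V56={w}
C dims 6,6; δ0: rk_F3 6
degree 0: 6−6−0 = 0 → Ȟ^0 ≅ 0
degree 1: 6−0−6 = 0 → Ȟ^1 ≅ 0
degree 2: 0−0−0 = 0 → Ȟ^2 ≅ 0

Ȟ^0(U;F) ≅ 0, Ȟ^1(U;F) ≅ 0 and Ȟ^2(U;F) ≅ 0


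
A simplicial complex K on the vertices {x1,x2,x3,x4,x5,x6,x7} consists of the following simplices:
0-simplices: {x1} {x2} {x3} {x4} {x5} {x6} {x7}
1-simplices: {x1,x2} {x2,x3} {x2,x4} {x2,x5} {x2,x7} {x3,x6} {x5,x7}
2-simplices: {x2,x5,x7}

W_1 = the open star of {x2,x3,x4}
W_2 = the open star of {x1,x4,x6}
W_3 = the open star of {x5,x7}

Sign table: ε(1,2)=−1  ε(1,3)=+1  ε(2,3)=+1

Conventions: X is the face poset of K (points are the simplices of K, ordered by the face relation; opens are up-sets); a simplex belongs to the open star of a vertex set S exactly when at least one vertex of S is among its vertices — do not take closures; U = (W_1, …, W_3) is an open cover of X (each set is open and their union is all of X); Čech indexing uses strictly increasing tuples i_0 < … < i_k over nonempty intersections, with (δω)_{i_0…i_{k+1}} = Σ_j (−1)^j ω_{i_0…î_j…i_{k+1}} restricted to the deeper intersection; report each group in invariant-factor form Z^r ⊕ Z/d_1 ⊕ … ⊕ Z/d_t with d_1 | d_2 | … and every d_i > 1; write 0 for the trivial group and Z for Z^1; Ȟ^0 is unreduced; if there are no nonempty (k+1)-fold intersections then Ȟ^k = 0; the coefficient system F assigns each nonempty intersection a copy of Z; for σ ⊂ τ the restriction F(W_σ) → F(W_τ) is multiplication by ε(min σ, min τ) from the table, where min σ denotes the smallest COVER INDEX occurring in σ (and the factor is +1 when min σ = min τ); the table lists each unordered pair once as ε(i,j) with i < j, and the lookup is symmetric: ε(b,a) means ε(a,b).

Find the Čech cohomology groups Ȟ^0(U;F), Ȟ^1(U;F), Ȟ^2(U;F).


intersection data:
  W1={{x2},{x3},{x4},{x1,x2},{x2,x3},{x2,x4},{x2,x5},{x2,x7},{x3,x6},{x2,x5,x7}} W2={{x1},{x4},{x6},{x1,x2},{x2,x4},{x3,x6}} W3={{x5},{x7},{x2,x5},{x2,x7},{x5,x7},{x2,x5,x7}}
  W12={{x4},{x1,x2},{x2,x4},{x3,x6}} W13={{x2,x5},{x2,x7},{x2,x5,x7}}
C dims 3,2; δ0: rk 2, SNF 1^2
Ȟ^0 = (3 − 2) − 0 = 1, so Ȟ^0 ≅ Z
Ȟ^1 = (2 − 0) − 2 = 0, so Ȟ^1 ≅ 0
Ȟ^2 = (0 − 0) − 0 = 0, so Ȟ^2 ≅ 0

Ȟ^0 = Z, Ȟ^1 = 0 and Ȟ^2 = 0


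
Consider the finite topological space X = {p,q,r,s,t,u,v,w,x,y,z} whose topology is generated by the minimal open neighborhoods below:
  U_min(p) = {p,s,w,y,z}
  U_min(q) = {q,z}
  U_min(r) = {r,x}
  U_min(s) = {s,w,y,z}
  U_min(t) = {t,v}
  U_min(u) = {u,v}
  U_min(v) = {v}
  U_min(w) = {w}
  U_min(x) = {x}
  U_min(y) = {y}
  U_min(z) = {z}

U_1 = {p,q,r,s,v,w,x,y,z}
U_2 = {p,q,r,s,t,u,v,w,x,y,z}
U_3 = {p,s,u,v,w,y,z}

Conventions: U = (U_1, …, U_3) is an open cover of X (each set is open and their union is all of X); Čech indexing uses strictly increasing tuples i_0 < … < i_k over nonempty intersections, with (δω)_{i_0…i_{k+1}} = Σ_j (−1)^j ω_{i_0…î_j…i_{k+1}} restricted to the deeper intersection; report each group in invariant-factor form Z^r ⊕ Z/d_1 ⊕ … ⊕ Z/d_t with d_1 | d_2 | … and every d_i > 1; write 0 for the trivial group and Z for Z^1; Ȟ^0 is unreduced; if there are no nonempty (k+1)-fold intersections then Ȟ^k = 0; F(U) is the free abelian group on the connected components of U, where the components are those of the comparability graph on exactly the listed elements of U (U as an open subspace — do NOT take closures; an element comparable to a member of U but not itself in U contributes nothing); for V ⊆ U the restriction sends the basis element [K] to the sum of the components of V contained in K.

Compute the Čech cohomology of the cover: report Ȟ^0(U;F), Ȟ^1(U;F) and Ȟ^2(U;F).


Ȟ^0(U;F) ≅ Z^3,  Ȟ^1(U;F) ≅ 0,  Ȟ^2(U;F) ≅ 0

nonempty overlaps:
  U12={p,q,r,s,v,w,x,y,z} U13={p,s,v,w,y,z} U23={p,s,u,v,w,y,z}
  U123={p,s,v,w,y,z}
components per intersection:
  U1: {p,q,s,w,y,z} {r,x} {v}
  U2: {p,q,s,w,y,z} {r,x} {t,u,v}
  U3: {p,s,w,y,z} {u,v}
  U12: {p,q,s,w,y,z} {r,x} {v}
  U13: {p,s,w,y,z} {v}
  U23: {p,s,w,y,z} {u,v}
  U123: {p,s,w,y,z} {v}
C dims 8,7,2; δ0: rk 5, SNF 1^5; δ1: rk 2, SNF 1^2
degree 0: 8−5−0 = 3 → Ȟ^0 ≅ Z^3
degree 1: 7−2−5 = 0 → Ȟ^1 ≅ 0
degree 2: 2−0−2 = 0 → Ȟ^2 ≅ 0


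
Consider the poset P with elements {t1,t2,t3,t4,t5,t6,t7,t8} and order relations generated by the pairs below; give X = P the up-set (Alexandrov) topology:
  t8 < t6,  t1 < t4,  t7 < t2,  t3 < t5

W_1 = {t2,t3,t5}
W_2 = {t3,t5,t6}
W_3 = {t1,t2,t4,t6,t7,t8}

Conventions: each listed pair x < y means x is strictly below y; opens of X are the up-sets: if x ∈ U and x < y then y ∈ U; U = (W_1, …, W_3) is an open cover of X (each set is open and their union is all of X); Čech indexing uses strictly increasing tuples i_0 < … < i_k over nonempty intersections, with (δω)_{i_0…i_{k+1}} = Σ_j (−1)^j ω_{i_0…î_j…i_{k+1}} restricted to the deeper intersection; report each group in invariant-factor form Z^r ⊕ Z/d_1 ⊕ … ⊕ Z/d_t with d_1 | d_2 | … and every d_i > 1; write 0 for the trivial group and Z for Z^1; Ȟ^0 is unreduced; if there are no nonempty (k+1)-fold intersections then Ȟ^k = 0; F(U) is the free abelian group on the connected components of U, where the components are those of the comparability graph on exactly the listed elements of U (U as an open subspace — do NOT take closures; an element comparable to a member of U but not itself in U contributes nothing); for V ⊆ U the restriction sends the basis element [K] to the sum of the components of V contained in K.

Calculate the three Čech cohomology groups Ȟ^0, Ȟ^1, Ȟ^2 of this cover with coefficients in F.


intersection data:
  W12={t3,t5} W13={t2} W23={t6}
components per intersection:
  W1: {t2} {t3,t5}
  W2: {t3,t5} {t6}
  W3: {t1,t4} {t2,t7} {t6,t8}
  W12: {t3,t5}
  W13: {t2}
  W23: {t6}
C dims 7,3; δ0: rk 3, SNF 1^3
Ȟ^0 = (7 − 3) − 0 = 4, so Ȟ^0 ≅ Z^4
Ȟ^1 = (3 − 0) − 3 = 0, so Ȟ^1 ≅ 0
Ȟ^2 = (0 − 0) − 0 = 0, so Ȟ^2 ≅ 0

Ȟ^0 ≅ Z^4; Ȟ^1 ≅ 0; Ȟ^2 ≅ 0


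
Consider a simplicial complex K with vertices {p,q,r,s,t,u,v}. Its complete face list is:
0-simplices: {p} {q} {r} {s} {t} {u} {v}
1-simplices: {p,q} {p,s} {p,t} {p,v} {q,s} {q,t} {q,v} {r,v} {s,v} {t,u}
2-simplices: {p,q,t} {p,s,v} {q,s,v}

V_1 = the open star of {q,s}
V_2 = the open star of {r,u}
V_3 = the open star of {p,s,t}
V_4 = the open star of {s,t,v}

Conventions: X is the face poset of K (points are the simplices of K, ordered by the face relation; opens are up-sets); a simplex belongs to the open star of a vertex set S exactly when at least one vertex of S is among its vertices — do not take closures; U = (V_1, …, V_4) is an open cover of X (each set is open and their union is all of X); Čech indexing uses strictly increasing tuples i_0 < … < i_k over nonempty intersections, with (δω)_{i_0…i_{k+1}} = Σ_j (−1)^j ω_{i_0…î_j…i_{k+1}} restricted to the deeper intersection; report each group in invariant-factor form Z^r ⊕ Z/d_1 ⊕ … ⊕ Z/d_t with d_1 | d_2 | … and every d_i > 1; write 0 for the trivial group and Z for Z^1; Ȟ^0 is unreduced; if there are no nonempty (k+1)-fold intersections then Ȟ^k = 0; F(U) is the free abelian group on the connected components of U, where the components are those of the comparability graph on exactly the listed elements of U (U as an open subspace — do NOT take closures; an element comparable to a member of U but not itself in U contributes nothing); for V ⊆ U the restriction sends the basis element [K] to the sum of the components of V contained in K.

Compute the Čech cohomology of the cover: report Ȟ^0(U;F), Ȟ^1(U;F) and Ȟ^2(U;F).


nonempty intersections:
  V1={{q},{s},{p,q},{p,s},{q,s},{q,t},{q,v},{s,v},{p,q,t},{p,s,v},{q,s,v}} V2={{r},{u},{r,v},{t,u}} V3={{p},{s},{t},{p,q},{p,s},{p,t},{p,v},{q,s},{q,t},{s,v},{t,u},{p,q,t},{p,s,v},{q,s,v}} V4={{s},{t},{v},{p,s},{p,t},{p,v},{q,s},{q,t},{q,v},{r,v},{s,v},{t,u},{p,q,t},{p,s,v},{q,s,v}}
  V13={{s},{p,q},{p,s},{q,s},{q,t},{s,v},{p,q,t},{p,s,v},{q,s,v}} V14={{s},{p,s},{q,s},{q,t},{q,v},{s,v},{p,q,t},{p,s,v},{q,s,v}} V23={{t,u}} V24={{r,v},{t,u}} V34={{s},{t},{p,s},{p,t},{p,v},{q,s},{q,t},{s,v},{t,u},{p,q,t},{p,s,v},{q,s,v}}
  V134={{s},{p,s},{q,s},{q,t},{s,v},{p,q,t},{p,s,v},{q,s,v}} V234={{t,u}}
components per intersection:
  V1: {{q},{s},{p,q},{p,s},{q,s},{q,t},{q,v},{s,v},{p,q,t},{p,s,v},{q,s,v}}
  V2: {{r},{r,v}} {{u},{t,u}}
  V3: {{p},{s},{t},{p,q},{p,s},{p,t},{p,v},{q,s},{q,t},{s,v},{t,u},{p,q,t},{p,s,v},{q,s,v}}
  V4: {{s},{v},{p,s},{p,v},{q,s},{q,v},{r,v},{s,v},{p,s,v},{q,s,v}} {{t},{p,t},{q,t},{t,u},{p,q,t}}
  V13: {{s},{p,s},{q,s},{s,v},{p,s,v},{q,s,v}} {{p,q},{q,t},{p,q,t}}
  V14: {{s},{p,s},{q,s},{q,v},{s,v},{p,s,v},{q,s,v}} {{q,t},{p,q,t}}
  V23: {{t,u}}
  V24: {{r,v}} {{t,u}}
  V34: {{s},{p,s},{p,v},{q,s},{s,v},{p,s,v},{q,s,v}} {{t},{p,t},{q,t},{t,u},{p,q,t}}
  V134: {{s},{p,s},{q,s},{s,v},{p,s,v},{q,s,v}} {{q,t},{p,q,t}}
  V234: {{t,u}}
C dims 6,9,3; δ0: rk 5, SNF 1^5; δ1: rk 3, SNF 1^3
Ȟ^0: (6−5)−0=1 ⇒ Z
Ȟ^1: (9−3)−5=1 ⇒ Z
Ȟ^2: (3−0)−3=0 ⇒ 0

Ȟ^0 ≅ Z,  Ȟ^1 ≅ Z,  Ȟ^2 ≅ 0


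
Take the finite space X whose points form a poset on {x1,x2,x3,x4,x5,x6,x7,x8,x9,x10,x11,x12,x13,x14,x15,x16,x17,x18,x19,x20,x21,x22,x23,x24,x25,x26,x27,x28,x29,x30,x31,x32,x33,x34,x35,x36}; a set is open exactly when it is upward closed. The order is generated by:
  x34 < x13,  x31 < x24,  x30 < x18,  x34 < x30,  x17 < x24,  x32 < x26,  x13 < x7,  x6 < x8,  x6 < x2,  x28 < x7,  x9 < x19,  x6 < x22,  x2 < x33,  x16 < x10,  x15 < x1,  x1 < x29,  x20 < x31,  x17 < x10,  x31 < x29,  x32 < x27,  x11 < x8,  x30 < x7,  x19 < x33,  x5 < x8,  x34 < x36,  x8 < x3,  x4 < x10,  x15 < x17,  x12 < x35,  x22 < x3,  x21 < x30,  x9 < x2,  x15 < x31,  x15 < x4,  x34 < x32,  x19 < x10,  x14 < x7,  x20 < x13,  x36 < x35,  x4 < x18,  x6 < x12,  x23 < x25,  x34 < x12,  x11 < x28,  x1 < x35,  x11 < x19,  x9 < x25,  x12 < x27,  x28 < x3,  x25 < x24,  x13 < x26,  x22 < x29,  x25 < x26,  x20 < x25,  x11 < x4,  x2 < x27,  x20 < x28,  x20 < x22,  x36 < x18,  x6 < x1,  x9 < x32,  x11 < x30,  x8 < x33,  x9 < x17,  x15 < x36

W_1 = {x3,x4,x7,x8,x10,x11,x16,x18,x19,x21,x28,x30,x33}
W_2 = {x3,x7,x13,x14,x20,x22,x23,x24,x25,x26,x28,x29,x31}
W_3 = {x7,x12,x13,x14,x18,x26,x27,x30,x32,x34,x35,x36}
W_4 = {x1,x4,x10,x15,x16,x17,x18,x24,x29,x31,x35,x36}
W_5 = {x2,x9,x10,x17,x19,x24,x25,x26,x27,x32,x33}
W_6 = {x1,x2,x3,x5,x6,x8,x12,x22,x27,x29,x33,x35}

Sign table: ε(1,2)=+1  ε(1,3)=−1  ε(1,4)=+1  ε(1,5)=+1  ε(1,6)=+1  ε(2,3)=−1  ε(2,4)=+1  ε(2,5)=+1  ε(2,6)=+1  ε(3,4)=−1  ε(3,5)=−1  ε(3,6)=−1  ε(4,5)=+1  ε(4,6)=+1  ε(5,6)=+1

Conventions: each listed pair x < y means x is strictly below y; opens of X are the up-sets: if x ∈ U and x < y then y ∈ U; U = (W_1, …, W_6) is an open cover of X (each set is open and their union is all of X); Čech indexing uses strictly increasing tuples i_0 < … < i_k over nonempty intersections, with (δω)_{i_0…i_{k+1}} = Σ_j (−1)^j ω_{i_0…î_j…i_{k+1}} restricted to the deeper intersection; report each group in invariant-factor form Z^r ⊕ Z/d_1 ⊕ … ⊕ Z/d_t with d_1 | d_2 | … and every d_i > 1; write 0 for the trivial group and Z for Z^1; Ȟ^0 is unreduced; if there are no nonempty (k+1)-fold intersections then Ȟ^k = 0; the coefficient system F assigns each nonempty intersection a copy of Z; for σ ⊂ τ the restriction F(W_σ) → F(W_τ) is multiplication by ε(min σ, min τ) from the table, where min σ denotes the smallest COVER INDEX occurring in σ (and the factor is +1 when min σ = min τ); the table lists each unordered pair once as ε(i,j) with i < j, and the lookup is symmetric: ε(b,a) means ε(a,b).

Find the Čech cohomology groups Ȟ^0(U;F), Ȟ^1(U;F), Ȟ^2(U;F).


nonempty overlaps:
  W12={x3,x7,x28} W13={x7,x18,x30} W14={x4,x10,x16,x18} W15={x10,x19,x33} W16={x3,x8,x33} W23={x7,x13,x14,x26} W24={x24,x29,x31} W25={x24,x25,x26} W26={x3,x22,x29} W34={x18,x35,x36} W35={x26,x27,x32} W36={x12,x27,x35} W45={x10,x17,x24} W46={x1,x29,x35} W56={x2,x27,x33}
  W123={x7} W126={x3} W134={x18} W145={x10} W156={x33} W235={x26} W245={x24} W246={x29} W346={x35} W356={x27}
C dims 6,15,10; δ0: rk 5, SNF 1^5; δ1: rk 10, SNF 1^9·2
degree 0: 6−5−0 = 1 → Ȟ^0 ≅ Z
degree 1: 15−10−5 = 0 → Ȟ^1 ≅ 0
degree 2: 10−0−10 = 0 plus torsion [2] → Ȟ^2 ≅ Z/2

Ȟ^0(U;F) ≅ Z,  Ȟ^1(U;F) ≅ 0,  Ȟ^2(U;F) ≅ Z/2


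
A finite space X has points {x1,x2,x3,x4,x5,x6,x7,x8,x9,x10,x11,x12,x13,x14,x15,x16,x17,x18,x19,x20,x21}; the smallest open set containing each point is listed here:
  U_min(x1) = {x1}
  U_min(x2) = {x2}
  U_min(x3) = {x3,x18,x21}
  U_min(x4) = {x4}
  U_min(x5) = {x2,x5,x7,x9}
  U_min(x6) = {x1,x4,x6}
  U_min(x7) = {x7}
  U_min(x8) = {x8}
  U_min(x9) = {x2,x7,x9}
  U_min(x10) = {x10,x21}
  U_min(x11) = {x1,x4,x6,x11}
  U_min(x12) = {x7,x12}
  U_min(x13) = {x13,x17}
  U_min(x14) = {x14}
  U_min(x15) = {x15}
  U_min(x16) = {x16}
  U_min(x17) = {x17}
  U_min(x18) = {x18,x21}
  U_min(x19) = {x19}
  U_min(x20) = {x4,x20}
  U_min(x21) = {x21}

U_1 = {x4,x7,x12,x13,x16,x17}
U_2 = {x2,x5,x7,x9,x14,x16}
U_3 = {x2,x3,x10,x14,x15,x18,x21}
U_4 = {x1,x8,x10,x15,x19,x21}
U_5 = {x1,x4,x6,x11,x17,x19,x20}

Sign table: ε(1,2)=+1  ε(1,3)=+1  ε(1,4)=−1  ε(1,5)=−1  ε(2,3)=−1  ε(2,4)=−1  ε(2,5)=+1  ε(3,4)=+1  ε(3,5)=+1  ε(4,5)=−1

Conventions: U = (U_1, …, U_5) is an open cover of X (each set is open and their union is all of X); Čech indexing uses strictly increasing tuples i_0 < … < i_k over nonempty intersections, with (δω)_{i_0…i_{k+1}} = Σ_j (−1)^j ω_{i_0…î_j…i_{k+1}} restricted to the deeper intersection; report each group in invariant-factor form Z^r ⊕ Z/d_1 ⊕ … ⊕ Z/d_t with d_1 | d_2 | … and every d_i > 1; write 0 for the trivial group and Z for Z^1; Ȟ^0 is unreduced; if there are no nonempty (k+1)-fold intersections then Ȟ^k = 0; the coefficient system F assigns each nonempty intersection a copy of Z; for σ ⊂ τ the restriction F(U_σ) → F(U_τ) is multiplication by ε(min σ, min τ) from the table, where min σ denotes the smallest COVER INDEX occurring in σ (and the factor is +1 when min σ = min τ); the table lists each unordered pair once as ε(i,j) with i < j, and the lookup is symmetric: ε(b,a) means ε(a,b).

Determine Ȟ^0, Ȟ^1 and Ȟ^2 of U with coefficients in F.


cover nerve:
  U12={x7,x16} U15={x4,x17} U23={x2,x14} U34={x10,x15,x21} U45={x1,x19}
C dims 5,5; δ0: rk 5, SNF 1^4·2
Ȟ^0: (5−5)−0=0 ⇒ 0
Ȟ^1: (5−0)−5=0 plus torsion [2] ⇒ Z/2
Ȟ^2: (0−0)−0=0 ⇒ 0

Ȟ^0 = 0,  Ȟ^1 = Z/2,  Ȟ^2 = 0


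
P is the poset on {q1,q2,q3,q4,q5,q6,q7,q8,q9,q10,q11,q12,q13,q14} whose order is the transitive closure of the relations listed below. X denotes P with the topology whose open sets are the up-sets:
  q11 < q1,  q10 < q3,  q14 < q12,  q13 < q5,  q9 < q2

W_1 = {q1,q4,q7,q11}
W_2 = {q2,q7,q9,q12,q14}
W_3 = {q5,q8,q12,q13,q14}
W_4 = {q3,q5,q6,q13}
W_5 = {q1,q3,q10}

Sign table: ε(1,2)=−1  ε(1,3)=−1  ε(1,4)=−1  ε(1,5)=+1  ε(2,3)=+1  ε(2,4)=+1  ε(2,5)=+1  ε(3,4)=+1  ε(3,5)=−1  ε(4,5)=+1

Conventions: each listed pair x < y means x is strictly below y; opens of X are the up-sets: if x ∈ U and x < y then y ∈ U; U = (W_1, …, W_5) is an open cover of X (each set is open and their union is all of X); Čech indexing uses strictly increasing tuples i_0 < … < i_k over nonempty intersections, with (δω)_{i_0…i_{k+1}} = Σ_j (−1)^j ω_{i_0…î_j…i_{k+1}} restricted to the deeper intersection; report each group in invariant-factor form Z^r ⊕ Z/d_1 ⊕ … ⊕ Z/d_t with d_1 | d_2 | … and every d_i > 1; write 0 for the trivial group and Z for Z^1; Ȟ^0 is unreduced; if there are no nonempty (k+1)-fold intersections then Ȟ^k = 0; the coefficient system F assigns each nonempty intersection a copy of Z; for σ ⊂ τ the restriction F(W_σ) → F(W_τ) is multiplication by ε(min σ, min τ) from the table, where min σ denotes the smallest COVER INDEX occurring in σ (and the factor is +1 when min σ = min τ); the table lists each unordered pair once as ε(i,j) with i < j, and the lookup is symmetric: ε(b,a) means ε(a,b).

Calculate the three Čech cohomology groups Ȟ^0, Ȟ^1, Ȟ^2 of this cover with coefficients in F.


Ȟ^0(U;F) ≅ 0, Ȟ^1(U;F) ≅ Z/2, Ȟ^2(U;F) ≅ 0

nonempty intersections:
  W12={q7} W15={q1} W23={q12,q14} W34={q5,q13} W45={q3}
C dims 5,5; δ0: rk 5, SNF 1^4·2
Ȟ^0: (5−5)−0=0 ⇒ 0
Ȟ^1: (5−0)−5=0 plus torsion [2] ⇒ Z/2
Ȟ^2: (0−0)−0=0 ⇒ 0


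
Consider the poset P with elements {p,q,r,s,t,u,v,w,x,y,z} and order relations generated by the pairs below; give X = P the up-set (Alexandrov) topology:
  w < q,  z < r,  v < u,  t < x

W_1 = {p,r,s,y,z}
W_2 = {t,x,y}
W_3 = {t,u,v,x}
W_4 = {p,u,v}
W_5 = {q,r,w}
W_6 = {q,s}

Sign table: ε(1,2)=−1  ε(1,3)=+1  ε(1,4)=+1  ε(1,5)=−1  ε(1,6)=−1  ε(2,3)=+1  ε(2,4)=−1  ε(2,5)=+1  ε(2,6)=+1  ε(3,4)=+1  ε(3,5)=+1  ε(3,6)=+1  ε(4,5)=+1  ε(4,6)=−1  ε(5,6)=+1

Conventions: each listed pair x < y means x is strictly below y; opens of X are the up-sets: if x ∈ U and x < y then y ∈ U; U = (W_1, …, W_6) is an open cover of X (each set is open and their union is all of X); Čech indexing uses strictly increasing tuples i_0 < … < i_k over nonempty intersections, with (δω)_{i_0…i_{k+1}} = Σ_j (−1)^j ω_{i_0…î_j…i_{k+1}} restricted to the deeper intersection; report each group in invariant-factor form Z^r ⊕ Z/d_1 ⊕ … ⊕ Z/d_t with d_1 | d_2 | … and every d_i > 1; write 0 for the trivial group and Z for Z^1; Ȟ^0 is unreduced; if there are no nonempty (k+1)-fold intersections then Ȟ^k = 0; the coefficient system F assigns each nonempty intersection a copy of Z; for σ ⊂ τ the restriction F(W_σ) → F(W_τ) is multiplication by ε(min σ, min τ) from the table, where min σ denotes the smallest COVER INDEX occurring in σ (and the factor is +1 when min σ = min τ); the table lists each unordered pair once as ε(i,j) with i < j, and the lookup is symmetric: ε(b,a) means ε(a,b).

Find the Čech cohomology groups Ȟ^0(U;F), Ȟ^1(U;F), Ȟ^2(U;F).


Ȟ^0(U;F) ≅ 0, Ȟ^1(U;F) ≅ Z ⊕ Z/2, Ȟ^2(U;F) ≅ 0

cover nerve:
  W12={y} W14={p} W15={r} W16={s} W23={t,x} W34={u,v} W56={q}
C dims 6,7; δ0: rk 6, SNF 1^5·2
Ȟ^0: (6−6)−0=0 ⇒ 0
Ȟ^1: (7−0)−6=1 plus torsion [2] ⇒ Z ⊕ Z/2
Ȟ^2: (0−0)−0=0 ⇒ 0


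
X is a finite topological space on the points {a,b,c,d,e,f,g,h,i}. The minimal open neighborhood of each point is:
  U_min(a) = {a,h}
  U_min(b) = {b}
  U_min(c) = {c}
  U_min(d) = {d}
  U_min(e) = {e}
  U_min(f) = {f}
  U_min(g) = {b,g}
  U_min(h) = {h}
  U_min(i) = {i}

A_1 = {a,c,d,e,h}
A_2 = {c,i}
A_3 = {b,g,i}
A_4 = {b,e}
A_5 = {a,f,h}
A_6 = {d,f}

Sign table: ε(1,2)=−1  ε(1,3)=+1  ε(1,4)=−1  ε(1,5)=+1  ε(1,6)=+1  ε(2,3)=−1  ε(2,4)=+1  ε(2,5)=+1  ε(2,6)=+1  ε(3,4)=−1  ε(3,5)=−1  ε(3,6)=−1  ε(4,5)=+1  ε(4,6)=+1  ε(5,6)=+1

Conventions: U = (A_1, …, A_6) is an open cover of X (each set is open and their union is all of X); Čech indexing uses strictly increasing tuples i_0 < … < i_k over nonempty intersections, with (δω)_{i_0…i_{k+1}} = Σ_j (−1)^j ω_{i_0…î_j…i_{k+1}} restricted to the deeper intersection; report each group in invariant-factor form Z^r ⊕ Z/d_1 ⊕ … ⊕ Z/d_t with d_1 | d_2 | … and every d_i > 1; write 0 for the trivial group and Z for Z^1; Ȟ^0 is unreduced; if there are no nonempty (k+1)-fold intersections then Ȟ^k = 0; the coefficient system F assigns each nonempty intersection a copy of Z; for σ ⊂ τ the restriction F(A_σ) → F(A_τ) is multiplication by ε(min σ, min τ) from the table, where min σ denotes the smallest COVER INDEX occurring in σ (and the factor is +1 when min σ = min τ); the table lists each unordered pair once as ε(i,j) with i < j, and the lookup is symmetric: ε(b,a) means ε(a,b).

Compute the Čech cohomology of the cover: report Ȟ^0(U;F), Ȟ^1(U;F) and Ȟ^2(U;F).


Ȟ^0(U;F) ≅ Z, Ȟ^1(U;F) ≅ Z^2, Ȟ^2(U;F) ≅ 0

cover nerve:
  A12={c} A14={e} A15={a,h} A16={d} A23={i} A34={b} A56={f}
C dims 6,7; δ0: rk 5, SNF 1^5
Ȟ^0: (6−5)−0=1 ⇒ Z
Ȟ^1: (7−0)−5=2 ⇒ Z^2
Ȟ^2: (0−0)−0=0 ⇒ 0


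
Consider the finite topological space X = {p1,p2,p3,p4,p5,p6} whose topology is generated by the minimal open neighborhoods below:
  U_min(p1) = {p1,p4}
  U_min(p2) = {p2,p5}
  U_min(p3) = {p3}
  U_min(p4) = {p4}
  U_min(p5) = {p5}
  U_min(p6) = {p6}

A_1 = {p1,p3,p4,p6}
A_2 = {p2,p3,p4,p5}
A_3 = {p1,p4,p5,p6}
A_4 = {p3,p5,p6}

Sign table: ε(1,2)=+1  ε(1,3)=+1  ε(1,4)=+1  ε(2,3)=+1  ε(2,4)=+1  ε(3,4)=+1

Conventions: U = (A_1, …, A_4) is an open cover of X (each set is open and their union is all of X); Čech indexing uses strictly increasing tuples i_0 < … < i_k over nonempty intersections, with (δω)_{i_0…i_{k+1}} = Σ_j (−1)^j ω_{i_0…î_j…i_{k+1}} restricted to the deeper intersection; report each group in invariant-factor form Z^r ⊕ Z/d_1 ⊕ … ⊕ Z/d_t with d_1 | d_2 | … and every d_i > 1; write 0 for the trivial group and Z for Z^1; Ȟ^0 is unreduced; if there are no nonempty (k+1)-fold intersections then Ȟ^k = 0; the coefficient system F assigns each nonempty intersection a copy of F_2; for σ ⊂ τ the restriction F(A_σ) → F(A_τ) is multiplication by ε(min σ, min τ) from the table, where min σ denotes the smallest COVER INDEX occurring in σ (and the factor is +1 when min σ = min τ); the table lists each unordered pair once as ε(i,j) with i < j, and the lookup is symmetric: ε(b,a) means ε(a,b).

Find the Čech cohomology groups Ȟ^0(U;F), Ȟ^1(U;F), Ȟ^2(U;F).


cover nerve:
  A12={p3,p4} A13={p1,p4,p6} A14={p3,p6} A23={p4,p5} A24={p3,p5} A34={p5,p6}
  A123={p4} A124={p3} A134={p6} A234={p5}
C dims 4,6,4; δ0: rk_F2 3; δ1: rk_F2 3
Ȟ^0: (4−3)−0=1 ⇒ Z/2
Ȟ^1: (6−3)−3=0 ⇒ 0
Ȟ^2: (4−0)−3=1 ⇒ Z/2

Ȟ^0 ≅ Z/2, Ȟ^1 ≅ 0 and Ȟ^2 ≅ Z/2


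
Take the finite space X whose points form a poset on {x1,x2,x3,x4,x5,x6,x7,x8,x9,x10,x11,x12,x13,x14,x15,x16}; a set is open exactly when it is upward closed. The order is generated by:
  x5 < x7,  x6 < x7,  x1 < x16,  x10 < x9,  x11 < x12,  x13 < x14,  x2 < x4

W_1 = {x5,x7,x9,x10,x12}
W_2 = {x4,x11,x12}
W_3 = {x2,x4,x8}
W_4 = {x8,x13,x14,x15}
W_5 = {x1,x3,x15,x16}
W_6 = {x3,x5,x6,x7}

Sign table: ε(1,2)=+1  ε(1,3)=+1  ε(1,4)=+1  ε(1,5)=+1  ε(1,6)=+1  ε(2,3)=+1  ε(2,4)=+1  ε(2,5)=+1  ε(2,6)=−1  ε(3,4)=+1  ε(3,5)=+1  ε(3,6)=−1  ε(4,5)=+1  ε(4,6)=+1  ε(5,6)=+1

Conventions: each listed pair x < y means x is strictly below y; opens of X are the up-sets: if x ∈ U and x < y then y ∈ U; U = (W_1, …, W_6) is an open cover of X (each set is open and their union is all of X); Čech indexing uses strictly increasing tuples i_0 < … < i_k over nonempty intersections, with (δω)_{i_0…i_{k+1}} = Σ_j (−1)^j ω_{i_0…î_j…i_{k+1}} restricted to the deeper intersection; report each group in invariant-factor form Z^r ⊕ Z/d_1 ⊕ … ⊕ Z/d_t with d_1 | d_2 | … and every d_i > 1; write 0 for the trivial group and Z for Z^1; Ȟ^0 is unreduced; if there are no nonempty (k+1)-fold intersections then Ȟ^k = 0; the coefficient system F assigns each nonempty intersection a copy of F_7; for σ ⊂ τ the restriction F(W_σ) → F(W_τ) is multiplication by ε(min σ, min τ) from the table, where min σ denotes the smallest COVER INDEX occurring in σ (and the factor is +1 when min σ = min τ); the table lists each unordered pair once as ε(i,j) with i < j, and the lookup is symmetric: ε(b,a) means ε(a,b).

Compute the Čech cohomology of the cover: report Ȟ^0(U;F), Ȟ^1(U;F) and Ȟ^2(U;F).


cover nerve:
  W12={x12} W16={x5,x7} W23={x4} W34={x8} W45={x15} W56={x3}
C dims 6,6; δ0: rk_F7 5
Ȟ^0: (6−5)−0=1 ⇒ Z/7
Ȟ^1: (6−0)−5=1 ⇒ Z/7
Ȟ^2: (0−0)−0=0 ⇒ 0

Ȟ^0 ≅ Z/7,  Ȟ^1 ≅ Z/7,  Ȟ^2 ≅ 0


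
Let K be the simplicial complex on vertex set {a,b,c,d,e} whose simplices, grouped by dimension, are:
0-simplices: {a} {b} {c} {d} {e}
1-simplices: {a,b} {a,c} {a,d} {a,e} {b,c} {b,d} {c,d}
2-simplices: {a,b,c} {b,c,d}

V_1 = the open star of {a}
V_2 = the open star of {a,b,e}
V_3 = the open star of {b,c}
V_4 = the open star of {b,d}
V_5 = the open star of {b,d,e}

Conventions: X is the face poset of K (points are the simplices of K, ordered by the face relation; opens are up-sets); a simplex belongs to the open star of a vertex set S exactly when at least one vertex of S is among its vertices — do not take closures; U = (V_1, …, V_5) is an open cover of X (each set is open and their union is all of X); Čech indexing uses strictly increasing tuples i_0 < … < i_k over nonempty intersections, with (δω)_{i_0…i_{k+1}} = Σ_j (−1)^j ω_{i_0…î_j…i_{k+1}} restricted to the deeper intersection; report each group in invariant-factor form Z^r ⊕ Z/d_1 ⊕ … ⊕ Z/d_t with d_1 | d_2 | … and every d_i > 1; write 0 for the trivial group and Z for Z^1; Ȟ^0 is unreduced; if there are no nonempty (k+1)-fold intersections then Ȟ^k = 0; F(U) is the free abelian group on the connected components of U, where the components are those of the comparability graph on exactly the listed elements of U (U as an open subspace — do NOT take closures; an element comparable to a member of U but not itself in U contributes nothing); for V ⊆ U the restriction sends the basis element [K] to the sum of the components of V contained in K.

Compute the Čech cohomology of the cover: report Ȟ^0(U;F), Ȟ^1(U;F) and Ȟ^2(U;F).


Ȟ^0(U;F) ≅ Z; Ȟ^1(U;F) ≅ Z; Ȟ^2(U;F) ≅ 0

nerve simplices:
  V1={{a},{a,b},{a,c},{a,d},{a,e},{a,b,c}} V2={{a},{b},{e},{a,b},{a,c},{a,d},{a,e},{b,c},{b,d},{a,b,c},{b,c,d}} V3={{b},{c},{a,b},{a,c},{b,c},{b,d},{c,d},{a,b,c},{b,c,d}} V4={{b},{d},{a,b},{a,d},{b,c},{b,d},{c,d},{a,b,c},{b,c,d}} V5={{b},{d},{e},{a,b},{a,d},{a,e},{b,c},{b,d},{c,d},{a,b,c},{b,c,d}}
  V12={{a},{a,b},{a,c},{a,d},{a,e},{a,b,c}} V13={{a,b},{a,c},{a,b,c}} V14={{a,b},{a,d},{a,b,c}} V15={{a,b},{a,d},{a,e},{a,b,c}} V23={{b},{a,b},{a,c},{b,c},{b,d},{a,b,c},{b,c,d}} V24={{b},{a,b},{a,d},{b,c},{b,d},{a,b,c},{b,c,d}} V25={{b},{e},{a,b},{a,d},{a,e},{b,c},{b,d},{a,b,c},{b,c,d}} V34={{b},{a,b},{b,c},{b,d},{c,d},{a,b,c},{b,c,d}} V35={{b},{a,b},{b,c},{b,d},{c,d},{a,b,c},{b,c,d}} V45={{b},{d},{a,b},{a,d},{b,c},{b,d},{c,d},{a,b,c},{b,c,d}}
  V123={{a,b},{a,c},{a,b,c}} V124={{a,b},{a,d},{a,b,c}} V125={{a,b},{a,d},{a,e},{a,b,c}} V134={{a,b},{a,b,c}} V135={{a,b},{a,b,c}} V145={{a,b},{a,d},{a,b,c}} V234={{b},{a,b},{b,c},{b,d},{a,b,c},{b,c,d}} V235={{b},{a,b},{b,c},{b,d},{a,b,c},{b,c,d}} V245={{b},{a,b},{a,d},{b,c},{b,d},{a,b,c},{b,c,d}} V345={{b},{a,b},{b,c},{b,d},{c,d},{a,b,c},{b,c,d}}
  V1234={{a,b},{a,b,c}} V1235={{a,b},{a,b,c}} V1245={{a,b},{a,d},{a,b,c}} V1345={{a,b},{a,b,c}} V2345={{b},{a,b},{b,c},{b,d},{a,b,c},{b,c,d}}
  V12345={{a,b},{a,b,c}}
components per intersection:
  V1: {{a},{a,b},{a,c},{a,d},{a,e},{a,b,c}}
  V2: {{a},{b},{e},{a,b},{a,c},{a,d},{a,e},{b,c},{b,d},{a,b,c},{b,c,d}}
  V3: {{b},{c},{a,b},{a,c},{b,c},{b,d},{c,d},{a,b,c},{b,c,d}}
  V4: {{b},{d},{a,b},{a,d},{b,c},{b,d},{c,d},{a,b,c},{b,c,d}}
  V5: {{b},{d},{a,b},{a,d},{b,c},{b,d},{c,d},{a,b,c},{b,c,d}} {{e},{a,e}}
  V12: {{a},{a,b},{a,c},{a,d},{a,e},{a,b,c}}
  V13: {{a,b},{a,c},{a,b,c}}
  V14: {{a,b},{a,b,c}} {{a,d}}
  V15: {{a,b},{a,b,c}} {{a,d}} {{a,e}}
  V23: {{b},{a,b},{a,c},{b,c},{b,d},{a,b,c},{b,c,d}}
  V24: {{b},{a,b},{b,c},{b,d},{a,b,c},{b,c,d}} {{a,d}}
  V25: {{b},{a,b},{b,c},{b,d},{a,b,c},{b,c,d}} {{e},{a,e}} {{a,d}}
  V34: {{b},{a,b},{b,c},{b,d},{c,d},{a,b,c},{b,c,d}}
  V35: {{b},{a,b},{b,c},{b,d},{c,d},{a,b,c},{b,c,d}}
  V45: {{b},{d},{a,b},{a,d},{b,c},{b,d},{c,d},{a,b,c},{b,c,d}}
  V123: {{a,b},{a,c},{a,b,c}}
  V124: {{a,b},{a,b,c}} {{a,d}}
  V125: {{a,b},{a,b,c}} {{a,d}} {{a,e}}
  V134: {{a,b},{a,b,c}}
  V135: {{a,b},{a,b,c}}
  V145: {{a,b},{a,b,c}} {{a,d}}
  V234: {{b},{a,b},{b,c},{b,d},{a,b,c},{b,c,d}}
  V235: {{b},{a,b},{b,c},{b,d},{a,b,c},{b,c,d}}
  V245: {{b},{a,b},{b,c},{b,d},{a,b,c},{b,c,d}} {{a,d}}
  V345: {{b},{a,b},{b,c},{b,d},{c,d},{a,b,c},{b,c,d}}
  V1234: {{a,b},{a,b,c}}
  V1235: {{a,b},{a,b,c}}
  V1245: {{a,b},{a,b,c}} {{a,d}}
  V1345: {{a,b},{a,b,c}}
  V2345: {{b},{a,b},{b,c},{b,d},{a,b,c},{b,c,d}}
  V12345: {{a,b},{a,b,c}}
C dims 6,16,15,6; δ0: rk 5, SNF 1^5; δ1: rk 10, SNF 1^10; δ2: rk 5, SNF 1^5
degree 0: 6−5−0 = 1 → Ȟ^0 ≅ Z
degree 1: 16−10−5 = 1 → Ȟ^1 ≅ Z
degree 2: 15−5−10 = 0 → Ȟ^2 ≅ 0


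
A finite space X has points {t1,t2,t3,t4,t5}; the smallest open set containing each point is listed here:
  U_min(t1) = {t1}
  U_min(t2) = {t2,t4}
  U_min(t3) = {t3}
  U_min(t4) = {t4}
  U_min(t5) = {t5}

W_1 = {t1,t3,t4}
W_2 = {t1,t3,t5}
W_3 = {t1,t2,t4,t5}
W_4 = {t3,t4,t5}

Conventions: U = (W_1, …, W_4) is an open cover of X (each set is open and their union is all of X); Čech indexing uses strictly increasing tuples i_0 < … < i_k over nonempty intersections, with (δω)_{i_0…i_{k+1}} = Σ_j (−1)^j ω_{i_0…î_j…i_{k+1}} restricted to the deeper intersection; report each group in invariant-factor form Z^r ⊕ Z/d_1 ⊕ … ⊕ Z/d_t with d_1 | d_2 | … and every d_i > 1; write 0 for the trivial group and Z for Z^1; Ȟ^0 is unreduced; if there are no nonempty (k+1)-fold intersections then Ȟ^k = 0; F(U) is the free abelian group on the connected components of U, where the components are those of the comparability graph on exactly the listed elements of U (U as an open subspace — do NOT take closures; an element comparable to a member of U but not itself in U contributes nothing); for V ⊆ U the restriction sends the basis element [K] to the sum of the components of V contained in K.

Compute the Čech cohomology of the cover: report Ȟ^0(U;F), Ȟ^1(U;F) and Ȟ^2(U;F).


Ȟ^0 = Z^4; Ȟ^1 = 0; Ȟ^2 = 0

nonempty overlaps:
  W12={t1,t3} W13={t1,t4} W14={t3,t4} W23={t1,t5} W24={t3,t5} W34={t4,t5}
  W123={t1} W124={t3} W134={t4} W234={t5}
components per intersection:
  W1: {t1} {t3} {t4}
  W2: {t1} {t3} {t5}
  W3: {t1} {t2,t4} {t5}
  W4: {t3} {t4} {t5}
  W12: {t1} {t3}
  W13: {t1} {t4}
  W14: {t3} {t4}
  W23: {t1} {t5}
  W24: {t3} {t5}
  W34: {t4} {t5}
  W123: {t1}
  W124: {t3}
  W134: {t4}
  W234: {t5}
C dims 12,12,4; δ0: rk 8, SNF 1^8; δ1: rk 4, SNF 1^4
degree 0: 12−8−0 = 4 → Ȟ^0 ≅ Z^4
degree 1: 12−4−8 = 0 → Ȟ^1 ≅ 0
degree 2: 4−0−4 = 0 → Ȟ^2 ≅ 0


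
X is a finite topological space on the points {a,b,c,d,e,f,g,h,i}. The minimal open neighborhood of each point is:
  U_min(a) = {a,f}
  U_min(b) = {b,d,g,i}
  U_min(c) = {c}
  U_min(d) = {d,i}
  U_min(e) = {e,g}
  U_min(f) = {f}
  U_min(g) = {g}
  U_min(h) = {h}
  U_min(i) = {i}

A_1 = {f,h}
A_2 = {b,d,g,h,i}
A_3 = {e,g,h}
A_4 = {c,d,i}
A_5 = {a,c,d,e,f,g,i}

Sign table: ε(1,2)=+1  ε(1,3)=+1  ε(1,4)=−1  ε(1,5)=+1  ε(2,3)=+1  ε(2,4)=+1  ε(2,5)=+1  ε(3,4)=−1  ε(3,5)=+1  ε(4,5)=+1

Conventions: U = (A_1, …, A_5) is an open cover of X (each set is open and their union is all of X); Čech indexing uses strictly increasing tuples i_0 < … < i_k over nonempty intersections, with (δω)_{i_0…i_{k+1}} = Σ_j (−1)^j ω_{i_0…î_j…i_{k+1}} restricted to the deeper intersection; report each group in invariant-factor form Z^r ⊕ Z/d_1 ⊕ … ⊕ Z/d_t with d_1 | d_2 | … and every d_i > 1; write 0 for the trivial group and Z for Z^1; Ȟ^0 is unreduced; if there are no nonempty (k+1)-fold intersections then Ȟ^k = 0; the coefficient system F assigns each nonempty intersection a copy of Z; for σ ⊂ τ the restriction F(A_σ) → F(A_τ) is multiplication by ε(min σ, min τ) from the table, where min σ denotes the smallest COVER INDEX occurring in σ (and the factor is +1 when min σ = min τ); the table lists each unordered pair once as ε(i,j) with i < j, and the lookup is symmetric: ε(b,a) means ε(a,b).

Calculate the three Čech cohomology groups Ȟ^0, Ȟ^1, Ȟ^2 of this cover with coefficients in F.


intersection data:
  A12={h} A13={h} A15={f} A23={g,h} A24={d,i} A25={d,g,i} A35={e,g} A45={c,d,i}
  A123={h} A235={g} A245={d,i}
C dims 5,8,3; δ0: rk 4, SNF 1^4; δ1: rk 3, SNF 1^3
Ȟ^0 = (5 − 4) − 0 = 1, so Ȟ^0 ≅ Z
Ȟ^1 = (8 − 3) − 4 = 1, so Ȟ^1 ≅ Z
Ȟ^2 = (3 − 0) − 3 = 0, so Ȟ^2 ≅ 0

Ȟ^0 = Z; Ȟ^1 = Z; Ȟ^2 = 0
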